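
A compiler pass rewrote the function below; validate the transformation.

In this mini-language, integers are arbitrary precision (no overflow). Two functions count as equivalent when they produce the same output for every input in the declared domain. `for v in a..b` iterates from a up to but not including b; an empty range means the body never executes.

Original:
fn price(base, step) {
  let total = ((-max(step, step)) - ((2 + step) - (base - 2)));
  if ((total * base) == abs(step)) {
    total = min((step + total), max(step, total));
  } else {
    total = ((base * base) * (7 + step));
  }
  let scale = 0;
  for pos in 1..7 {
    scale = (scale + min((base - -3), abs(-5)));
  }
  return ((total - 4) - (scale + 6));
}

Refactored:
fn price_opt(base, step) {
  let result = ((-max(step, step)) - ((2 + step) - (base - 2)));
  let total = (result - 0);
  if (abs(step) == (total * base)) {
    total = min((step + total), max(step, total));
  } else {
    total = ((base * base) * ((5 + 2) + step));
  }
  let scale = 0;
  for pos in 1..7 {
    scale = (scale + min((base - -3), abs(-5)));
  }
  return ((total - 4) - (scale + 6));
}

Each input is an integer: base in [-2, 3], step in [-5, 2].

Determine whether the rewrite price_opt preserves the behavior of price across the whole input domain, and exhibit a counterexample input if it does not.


Reading the diff, among the changes: constant usage differs; and statement counts differ; and local variable names differ; and arithmetic usage differs.
Tracing base=-2, step=-3: price: total := 0 | ((total * base) == abs(step)): false | total := 16 | scale := 0 | iter pos=1: | scale := 1 | iter pos=2: | scale := 2 | iter pos=3: | scale := 3 | iter pos=4: | scale := 4 | iter pos=5: | scale := 5 | iter pos=6: | scale := 6 | result 0 | price_opt: result := 0 | total := 0 | (abs(step) == (total * base)): false | total := 16 | scale := 0 | iter pos=1: | scale := 1 | iter pos=2: | scale := 2 | iter pos=3: | scale := 3 | iter pos=4: | scale := 4 | iter pos=5: | scale := 5 | iter pos=6: | scale := 6 | result 0 — matching result 0.
Every one of the 48 inputs gives matching results.
verdict: equivalent


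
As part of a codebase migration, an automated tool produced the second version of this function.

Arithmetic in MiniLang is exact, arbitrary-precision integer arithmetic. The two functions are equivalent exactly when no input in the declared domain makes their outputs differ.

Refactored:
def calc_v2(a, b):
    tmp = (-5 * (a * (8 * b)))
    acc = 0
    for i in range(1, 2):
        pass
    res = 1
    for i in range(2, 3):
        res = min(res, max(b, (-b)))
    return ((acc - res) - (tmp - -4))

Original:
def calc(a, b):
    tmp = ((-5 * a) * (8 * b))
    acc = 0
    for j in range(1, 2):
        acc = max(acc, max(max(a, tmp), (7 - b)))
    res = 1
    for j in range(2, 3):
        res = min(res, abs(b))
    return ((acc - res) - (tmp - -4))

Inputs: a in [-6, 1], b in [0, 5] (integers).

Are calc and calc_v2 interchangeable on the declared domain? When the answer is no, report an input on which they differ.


Try a=-6, b=0.
calc: tmp=0, then acc=0, then (j=1), then acc=7, then res=1, then (j=2), then res=0, then returns 3
calc_v2: tmp=0, then acc=0, then (i=1), then res=1, then (i=2), then res=0, then returns -4
3 against -4: the behavior changed.
verdict: not equivalent; witness: a=-6, b=0


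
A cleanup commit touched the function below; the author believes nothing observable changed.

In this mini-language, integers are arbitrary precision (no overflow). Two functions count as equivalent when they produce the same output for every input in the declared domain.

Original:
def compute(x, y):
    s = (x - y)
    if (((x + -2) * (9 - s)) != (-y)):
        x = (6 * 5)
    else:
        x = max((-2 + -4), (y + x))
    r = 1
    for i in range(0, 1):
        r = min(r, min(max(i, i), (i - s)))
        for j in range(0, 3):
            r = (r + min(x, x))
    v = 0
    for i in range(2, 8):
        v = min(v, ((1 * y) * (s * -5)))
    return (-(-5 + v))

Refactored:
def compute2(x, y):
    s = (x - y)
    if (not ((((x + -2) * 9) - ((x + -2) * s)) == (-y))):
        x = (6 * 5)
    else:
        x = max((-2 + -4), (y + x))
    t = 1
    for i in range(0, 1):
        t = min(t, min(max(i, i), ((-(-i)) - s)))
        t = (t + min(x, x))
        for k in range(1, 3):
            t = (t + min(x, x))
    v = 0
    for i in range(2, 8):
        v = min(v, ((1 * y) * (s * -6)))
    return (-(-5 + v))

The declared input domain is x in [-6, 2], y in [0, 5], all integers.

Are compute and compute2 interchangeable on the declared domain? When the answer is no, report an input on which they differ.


Try x=2, y=1.
compute: s = 1; (((x + -2) * (9 - s)) != (-y)) -> true; x = 30; r = 1; [i=0]; r = -1; [j=0]; r = 29; [j=1]; r = 59; [j=2]; r = 89; v = 0; [i=2]; v = -5; [i=3]; v = -5; [i=4]; v = -5; [i=5]; v = -5; [i=6]; v = -5; [i=7]; v = -5; return 10
compute2: s = 1; (not ((((x + -2) * 9) - ((x + -2) * s)) == (-y))) -> true; x = 30; t = 1; [i=0]; t = -1; t = 29; [k=1]; t = 59; [k=2]; t = 89; v = 0; [i=2]; v = -6; [i=3]; v = -6; [i=4]; v = -6; [i=5]; v = -6; [i=6]; v = -6; [i=7]; v = -6; return 11
10 and 11 differ, so these are not the same function on this domain.
verdict: not equivalent; witness: x=2, y=1


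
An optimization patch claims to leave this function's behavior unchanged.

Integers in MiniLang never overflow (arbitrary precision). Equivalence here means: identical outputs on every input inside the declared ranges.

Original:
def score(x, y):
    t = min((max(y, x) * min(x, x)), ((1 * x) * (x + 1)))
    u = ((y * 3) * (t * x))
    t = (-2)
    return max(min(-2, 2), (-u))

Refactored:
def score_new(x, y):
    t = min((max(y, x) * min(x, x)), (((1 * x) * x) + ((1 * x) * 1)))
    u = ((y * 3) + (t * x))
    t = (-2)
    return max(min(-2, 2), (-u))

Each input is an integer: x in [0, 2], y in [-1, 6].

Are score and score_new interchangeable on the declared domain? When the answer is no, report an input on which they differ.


Consider the input x=0, y=-1.
score: t becomes 0; next u becomes 0; next t becomes -2; next final value 0
score_new: t becomes 0; next u becomes -3; next t becomes -2; next final value 3
0 and 3 differ, so these are not the same function on this domain.
verdict: not equivalent; witness: x=0, y=-1


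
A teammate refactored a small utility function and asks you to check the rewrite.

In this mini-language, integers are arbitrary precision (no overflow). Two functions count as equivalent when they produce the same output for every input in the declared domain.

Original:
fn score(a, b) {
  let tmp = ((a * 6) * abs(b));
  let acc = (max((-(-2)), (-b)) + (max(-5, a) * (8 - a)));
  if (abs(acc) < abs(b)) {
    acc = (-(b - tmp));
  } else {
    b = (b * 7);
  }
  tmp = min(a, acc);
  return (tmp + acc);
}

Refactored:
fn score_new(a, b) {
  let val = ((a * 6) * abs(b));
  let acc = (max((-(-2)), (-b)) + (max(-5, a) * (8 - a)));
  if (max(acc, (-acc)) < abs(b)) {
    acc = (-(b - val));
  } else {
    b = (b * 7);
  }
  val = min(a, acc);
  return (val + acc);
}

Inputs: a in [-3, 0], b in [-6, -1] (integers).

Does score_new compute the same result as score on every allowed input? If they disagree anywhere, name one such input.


Comparing the listings, the differences include: min/max/abs usage differs; and local variable names differ.
Spot check at a=-3, b=-3 — score: tmp := -54 | acc := -30 | (abs(acc) < abs(b)): false | b := -21 | tmp := -30 | result -60. score_new: val := -54 | acc := -30 | (max(acc, (-acc)) < abs(b)): false | b := -21 | val := -30 | result -60. Both give -60.
Sweeping the whole domain (24 inputs) finds no disagreement.
verdict: equivalent


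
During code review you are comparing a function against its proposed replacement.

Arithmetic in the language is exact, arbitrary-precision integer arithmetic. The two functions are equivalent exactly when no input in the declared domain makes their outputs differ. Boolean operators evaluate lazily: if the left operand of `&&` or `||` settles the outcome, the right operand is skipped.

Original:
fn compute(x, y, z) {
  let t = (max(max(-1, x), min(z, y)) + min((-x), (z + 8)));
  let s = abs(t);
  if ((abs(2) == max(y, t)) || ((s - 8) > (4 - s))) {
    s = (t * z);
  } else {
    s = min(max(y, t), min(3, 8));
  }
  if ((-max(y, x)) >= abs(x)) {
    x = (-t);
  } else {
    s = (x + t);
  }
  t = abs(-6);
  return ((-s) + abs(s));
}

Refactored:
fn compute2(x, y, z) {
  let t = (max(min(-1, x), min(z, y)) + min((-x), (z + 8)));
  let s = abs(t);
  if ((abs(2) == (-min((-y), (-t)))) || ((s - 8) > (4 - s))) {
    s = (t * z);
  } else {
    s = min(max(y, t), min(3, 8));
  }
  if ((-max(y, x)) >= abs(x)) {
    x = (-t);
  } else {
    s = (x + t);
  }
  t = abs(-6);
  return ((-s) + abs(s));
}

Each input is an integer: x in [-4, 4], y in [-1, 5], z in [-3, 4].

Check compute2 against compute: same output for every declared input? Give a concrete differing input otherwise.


Take x=-4, y=-1, z=-3.
compute: t=3, then s=3, then ((abs(2) == max(y, t)) || ((s - 8) > (4 - s))) is false, then s=3, then ((-max(y, x)) >= abs(x)) is false, then s=-1, then t=6, then returns 2
compute2: t=1, then s=1, then ((abs(2) == (-min((-y), (-t)))) || ((s - 8) > (4 - s))) is false, then s=1, then ((-max(y, x)) >= abs(x)) is false, then s=-3, then t=6, then returns 6
2 != 6, so the rewrite changes behavior.
verdict: not equivalent; witness: x=-4, y=-1, z=-3


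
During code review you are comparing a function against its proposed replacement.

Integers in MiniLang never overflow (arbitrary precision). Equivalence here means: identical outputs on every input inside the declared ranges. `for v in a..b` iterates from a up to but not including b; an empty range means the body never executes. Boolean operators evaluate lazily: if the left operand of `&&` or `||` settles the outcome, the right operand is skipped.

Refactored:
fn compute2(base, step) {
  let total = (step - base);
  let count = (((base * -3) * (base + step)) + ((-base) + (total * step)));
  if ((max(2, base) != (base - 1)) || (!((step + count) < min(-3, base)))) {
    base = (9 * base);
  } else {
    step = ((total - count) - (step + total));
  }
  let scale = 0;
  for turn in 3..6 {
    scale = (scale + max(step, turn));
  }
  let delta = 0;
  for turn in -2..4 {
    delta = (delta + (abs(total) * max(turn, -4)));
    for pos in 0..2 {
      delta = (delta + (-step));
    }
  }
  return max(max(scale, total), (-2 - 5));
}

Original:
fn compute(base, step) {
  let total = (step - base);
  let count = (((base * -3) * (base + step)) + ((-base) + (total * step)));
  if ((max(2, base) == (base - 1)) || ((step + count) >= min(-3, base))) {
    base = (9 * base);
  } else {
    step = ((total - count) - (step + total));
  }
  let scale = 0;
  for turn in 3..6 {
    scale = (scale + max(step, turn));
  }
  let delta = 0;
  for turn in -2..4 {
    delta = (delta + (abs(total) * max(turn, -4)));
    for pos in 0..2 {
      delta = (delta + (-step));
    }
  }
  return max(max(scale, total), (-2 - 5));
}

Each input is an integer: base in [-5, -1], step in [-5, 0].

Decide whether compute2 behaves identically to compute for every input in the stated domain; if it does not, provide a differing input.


Consider the input base=-5, step=-5.
compute: total = 0; count = -145; ((max(2, base) == (base - 1)) || ((step + count) >= min(-3, base))) -> false; step = 150; scale = 0; [turn=3]; scale = 150; [turn=4]; scale = 300; [turn=5]; scale = 450; delta = 0; [turn=-2]; delta = 0; [pos=0]; delta = -150; [pos=1]; delta = -300; [turn=-1]; delta = -300; [pos=0]; delta = -450; [pos=1]; delta = -600; [turn=0]; delta = -600; [pos=0]; delta = -750; [pos=1]; delta = -900; [turn=1]; delta = -900; [pos=0]; delta = -1050; [pos=1]; delta = -1200; [turn=2]; delta = -1200; [pos=0]; delta = -1350; [pos=1]; delta = -1500; [turn=3]; delta = -1500; [pos=0]; delta = -1650; [pos=1]; delta = -1800; return 450
compute2: total = 0; count = -145; ((max(2, base) != (base - 1)) || (!((step + count) < min(-3, base)))) -> true; base = -45; scale = 0; [turn=3]; scale = 3; [turn=4]; scale = 7; [turn=5]; scale = 12; delta = 0; [turn=-2]; delta = 0; [pos=0]; delta = 5; [pos=1]; delta = 10; [turn=-1]; delta = 10; [pos=0]; delta = 15; [pos=1]; delta = 20; [turn=0]; delta = 20; [pos=0]; delta = 25; [pos=1]; delta = 30; [turn=1]; delta = 30; [pos=0]; delta = 35; [pos=1]; delta = 40; [turn=2]; delta = 40; [pos=0]; delta = 45; [pos=1]; delta = 50; [turn=3]; delta = 50; [pos=0]; delta = 55; [pos=1]; delta = 60; return 12
450 vs 12 — the two versions disagree here.
verdict: not equivalent; witness: base=-5, step=-5


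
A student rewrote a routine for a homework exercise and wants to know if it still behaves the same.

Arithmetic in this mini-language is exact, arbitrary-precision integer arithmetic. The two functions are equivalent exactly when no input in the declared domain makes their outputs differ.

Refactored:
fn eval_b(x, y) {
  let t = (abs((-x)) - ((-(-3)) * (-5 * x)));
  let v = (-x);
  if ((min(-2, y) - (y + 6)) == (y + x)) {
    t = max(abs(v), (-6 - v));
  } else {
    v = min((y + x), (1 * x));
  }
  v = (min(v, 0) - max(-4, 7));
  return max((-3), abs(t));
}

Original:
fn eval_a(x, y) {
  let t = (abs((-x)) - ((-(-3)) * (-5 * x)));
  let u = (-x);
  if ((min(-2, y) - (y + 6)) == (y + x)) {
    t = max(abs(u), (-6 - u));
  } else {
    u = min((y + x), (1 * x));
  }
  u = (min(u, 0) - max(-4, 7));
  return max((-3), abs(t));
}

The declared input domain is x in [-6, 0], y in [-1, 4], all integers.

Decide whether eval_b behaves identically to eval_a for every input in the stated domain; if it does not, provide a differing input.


This is a faithful refactor — local variable names differ, but the computed results match everywhere.
Tracing x=-2, y=0: eval_a: t := -28 | u := 2 | ((min(-2, y) - (y + 6)) == (y + x)): false | u := -2 | u := -9 | result 28 | eval_b: t := -28 | v := 2 | ((min(-2, y) - (y + 6)) == (y + x)): false | v := -2 | v := -9 | result 28 — matching result 28.
An exhaustive pass over the 42 declared inputs shows identical outputs.
verdict: equivalent


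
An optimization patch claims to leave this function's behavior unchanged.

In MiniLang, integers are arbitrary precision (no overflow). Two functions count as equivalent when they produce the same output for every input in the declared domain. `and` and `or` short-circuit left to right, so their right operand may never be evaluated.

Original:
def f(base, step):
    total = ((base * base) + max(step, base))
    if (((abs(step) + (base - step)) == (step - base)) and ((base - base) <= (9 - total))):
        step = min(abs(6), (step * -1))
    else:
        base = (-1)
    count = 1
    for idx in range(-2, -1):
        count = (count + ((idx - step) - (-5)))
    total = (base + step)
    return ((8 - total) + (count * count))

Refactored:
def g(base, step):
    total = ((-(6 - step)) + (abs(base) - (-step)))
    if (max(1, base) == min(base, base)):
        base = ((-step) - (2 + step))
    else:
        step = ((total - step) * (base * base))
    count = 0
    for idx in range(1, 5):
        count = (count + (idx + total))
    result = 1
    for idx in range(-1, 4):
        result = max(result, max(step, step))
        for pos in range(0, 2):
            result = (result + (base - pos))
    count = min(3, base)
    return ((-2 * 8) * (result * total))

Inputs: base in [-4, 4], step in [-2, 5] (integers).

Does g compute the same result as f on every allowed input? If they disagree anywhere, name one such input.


Evaluate both at base=-4, step=-2.
f: total becomes 14; next (((abs(step) + (base - step)) == (step - base)) and ((base - base) <= (9 - total))) evaluates to false; next base becomes -1; next count becomes 1; next at idx=-2:; next count becomes 6; next total becomes -3; next final value 47
g: total becomes -6; next (max(1, base) == min(base, base)) evaluates to false; next step becomes -64; next count becomes 0; next at idx=1:; next count becomes -5; next at idx=2:; next count becomes -9; next at idx=3:; next count becomes -12; next at idx=4:; next count becomes -14; next result becomes 1; next at idx=-1:; next result becomes 1; next at pos=0:; next result becomes -3; next at pos=1:; next result becomes -8; next at idx=0:; next result becomes -8; next at pos=0:; next result becomes -12; next at pos=1:; next result becomes -17; next at idx=1:; next result becomes -17; next at pos=0:; next result becomes -21; next at pos=1:; next result becomes -26; next at idx=2:; next result becomes -26; next at pos=0:; next result becomes -30; next at pos=1:; next result becomes -35; next at idx=3:; next result becomes -35; next at pos=0:; next result becomes -39; next at pos=1:; next result becomes -44; next count becomes -4; next final value -4224
47 vs -4224 — the two versions disagree here.
verdict: not equivalent; witness: base=-4, step=-2


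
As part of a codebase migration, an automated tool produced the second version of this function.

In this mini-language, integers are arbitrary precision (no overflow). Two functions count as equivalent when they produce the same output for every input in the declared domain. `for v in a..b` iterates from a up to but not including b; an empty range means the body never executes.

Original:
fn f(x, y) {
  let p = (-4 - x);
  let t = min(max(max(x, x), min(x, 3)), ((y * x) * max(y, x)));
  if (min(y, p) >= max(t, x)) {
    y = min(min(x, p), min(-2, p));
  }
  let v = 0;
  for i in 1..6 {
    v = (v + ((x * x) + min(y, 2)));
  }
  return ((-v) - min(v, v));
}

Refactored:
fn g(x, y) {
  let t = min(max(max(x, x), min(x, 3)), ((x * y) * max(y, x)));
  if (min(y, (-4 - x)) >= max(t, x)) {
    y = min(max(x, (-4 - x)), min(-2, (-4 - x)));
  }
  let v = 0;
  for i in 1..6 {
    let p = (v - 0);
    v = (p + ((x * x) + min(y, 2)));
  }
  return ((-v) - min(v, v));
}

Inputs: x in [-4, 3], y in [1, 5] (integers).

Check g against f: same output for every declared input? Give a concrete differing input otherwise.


There is a counterexample at x=-4, y=1: -120 on one side, -140 on the other.
f: p=0, then t=-4, then (min(y, p) >= max(t, x)) is true, then y=-4, then v=0, then (i=1), then v=12, then (i=2), then v=24, then (i=3), then v=36, then (i=4), then v=48, then (i=5), then v=60, then returns -120
g: t=-4, then (min(y, (-4 - x)) >= max(t, x)) is true, then y=-2, then v=0, then (i=1), then p=0, then v=14, then (i=2), then p=14, then v=28, then (i=3), then p=28, then v=42, then (i=4), then p=42, then v=56, then (i=5), then p=56, then v=70, then returns -140
verdict: not equivalent; witness: x=-4, y=1


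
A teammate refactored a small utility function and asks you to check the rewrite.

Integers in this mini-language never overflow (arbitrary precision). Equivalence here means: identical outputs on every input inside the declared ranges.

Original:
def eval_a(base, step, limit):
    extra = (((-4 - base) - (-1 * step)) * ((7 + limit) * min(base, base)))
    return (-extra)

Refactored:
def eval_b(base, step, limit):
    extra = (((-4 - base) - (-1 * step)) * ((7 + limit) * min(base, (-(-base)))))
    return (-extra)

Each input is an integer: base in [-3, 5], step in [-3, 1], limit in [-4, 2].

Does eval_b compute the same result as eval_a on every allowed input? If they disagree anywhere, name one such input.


Comparing the listings, the differences include: same computation, different form.
As a probe, take base=5, step=-1, limit=-2: eval_a runs extra = -250; return 250; eval_b runs extra = -250; return 250; both end at 250.
Across all 315 domain points the two functions coincide.
verdict: equivalent


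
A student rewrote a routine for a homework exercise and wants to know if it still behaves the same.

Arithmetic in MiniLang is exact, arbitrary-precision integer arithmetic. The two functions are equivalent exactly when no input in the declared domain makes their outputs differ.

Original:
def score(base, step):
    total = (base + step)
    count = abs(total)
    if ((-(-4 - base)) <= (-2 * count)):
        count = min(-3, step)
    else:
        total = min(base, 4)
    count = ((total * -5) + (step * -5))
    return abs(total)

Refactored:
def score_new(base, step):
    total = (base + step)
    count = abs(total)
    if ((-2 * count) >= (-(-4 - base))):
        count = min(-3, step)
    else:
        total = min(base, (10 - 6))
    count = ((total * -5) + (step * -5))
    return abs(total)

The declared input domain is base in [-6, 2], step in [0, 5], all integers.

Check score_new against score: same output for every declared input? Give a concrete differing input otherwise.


This is a faithful refactor — comparison usage differs; also constant usage differs; also arithmetic usage differs, but the computed results match everywhere.
As a probe, take base=-2, step=4: score runs total=2, then count=2, then ((-(-4 - base)) <= (-2 * count)) is false, then total=-2, then count=-10, then returns 2; score_new runs total=2, then count=2, then ((-2 * count) >= (-(-4 - base))) is false, then total=-2, then count=-10, then returns 2; both end at 2.
Every one of the 54 inputs gives matching results.
verdict: equivalent


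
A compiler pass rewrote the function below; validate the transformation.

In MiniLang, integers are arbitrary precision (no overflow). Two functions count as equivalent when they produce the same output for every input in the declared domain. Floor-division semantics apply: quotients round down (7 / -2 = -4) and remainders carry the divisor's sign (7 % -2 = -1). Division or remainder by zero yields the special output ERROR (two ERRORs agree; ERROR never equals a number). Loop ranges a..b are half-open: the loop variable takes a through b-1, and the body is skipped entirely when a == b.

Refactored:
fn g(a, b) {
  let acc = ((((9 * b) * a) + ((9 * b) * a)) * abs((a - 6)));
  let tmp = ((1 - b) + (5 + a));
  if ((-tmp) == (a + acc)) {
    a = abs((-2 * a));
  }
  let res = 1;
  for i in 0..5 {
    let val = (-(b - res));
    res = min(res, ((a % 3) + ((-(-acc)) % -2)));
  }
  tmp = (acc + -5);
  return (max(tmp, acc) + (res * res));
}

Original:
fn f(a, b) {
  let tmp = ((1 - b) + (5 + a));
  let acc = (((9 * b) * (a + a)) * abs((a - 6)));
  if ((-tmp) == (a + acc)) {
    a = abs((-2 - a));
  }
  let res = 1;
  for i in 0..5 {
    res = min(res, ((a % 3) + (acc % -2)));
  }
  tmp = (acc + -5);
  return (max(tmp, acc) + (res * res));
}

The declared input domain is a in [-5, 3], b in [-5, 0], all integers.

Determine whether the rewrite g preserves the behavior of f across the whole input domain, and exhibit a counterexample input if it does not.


a=-3, b=0 yields 1 from f but 0 from g.
verdict: not equivalent; witness: a=-3, b=0


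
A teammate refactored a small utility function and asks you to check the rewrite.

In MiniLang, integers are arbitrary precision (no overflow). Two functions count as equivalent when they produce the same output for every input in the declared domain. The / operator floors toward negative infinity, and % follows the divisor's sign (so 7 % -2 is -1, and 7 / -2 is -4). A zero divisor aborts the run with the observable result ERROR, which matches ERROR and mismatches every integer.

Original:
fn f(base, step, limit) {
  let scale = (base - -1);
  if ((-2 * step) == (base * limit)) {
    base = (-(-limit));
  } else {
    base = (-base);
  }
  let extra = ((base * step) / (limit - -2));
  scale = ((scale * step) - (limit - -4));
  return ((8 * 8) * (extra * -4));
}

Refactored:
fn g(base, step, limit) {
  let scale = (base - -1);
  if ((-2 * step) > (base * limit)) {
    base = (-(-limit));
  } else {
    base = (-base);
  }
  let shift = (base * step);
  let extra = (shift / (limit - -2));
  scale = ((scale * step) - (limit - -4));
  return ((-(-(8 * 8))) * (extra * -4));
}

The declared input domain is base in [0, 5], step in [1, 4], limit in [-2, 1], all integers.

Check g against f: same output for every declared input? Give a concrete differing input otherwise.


There is a counterexample at base=2, step=1, limit=-1: 256 on one side, 512 on the other.
f: scale := 3 | ((-2 * step) == (base * limit)): true | base := -1 | extra := -1 | scale := 0 | result 256
g: scale := 3 | ((-2 * step) > (base * limit)): false | base := -2 | shift := -2 | extra := -2 | scale := 0 | result 512
verdict: not equivalent; witness: base=2, step=1, limit=-1


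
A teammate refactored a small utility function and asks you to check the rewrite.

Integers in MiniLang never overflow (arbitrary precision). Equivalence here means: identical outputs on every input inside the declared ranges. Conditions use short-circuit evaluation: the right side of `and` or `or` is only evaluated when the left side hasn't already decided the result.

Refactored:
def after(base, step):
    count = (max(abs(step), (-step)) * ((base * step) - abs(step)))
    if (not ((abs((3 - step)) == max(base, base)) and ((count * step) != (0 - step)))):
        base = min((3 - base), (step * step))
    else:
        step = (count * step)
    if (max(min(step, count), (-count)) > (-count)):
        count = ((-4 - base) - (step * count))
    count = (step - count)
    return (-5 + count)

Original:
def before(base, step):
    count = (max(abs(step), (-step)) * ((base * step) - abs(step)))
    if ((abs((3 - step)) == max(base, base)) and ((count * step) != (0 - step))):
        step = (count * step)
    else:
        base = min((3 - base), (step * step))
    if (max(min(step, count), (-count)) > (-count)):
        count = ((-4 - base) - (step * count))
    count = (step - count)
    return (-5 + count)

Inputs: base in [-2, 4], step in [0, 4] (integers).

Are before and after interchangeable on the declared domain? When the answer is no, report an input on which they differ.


Reading the diff, among the changes: boolean connective usage differs.
Tracing base=-1, step=2: before: count becomes -8; next ((abs((3 - step)) == max(base, base)) and ((count * step) != (0 - step))) evaluates to false; next base becomes 4; next (max(min(step, count), (-count)) > (-count)) evaluates to false; next count becomes 10; next final value 5 | after: count becomes -8; next (not ((abs((3 - step)) == max(base, base)) and ((count * step) != (0 - step)))) evaluates to true; next base becomes 4; next (max(min(step, count), (-count)) > (-count)) evaluates to false; next count becomes 10; next final value 5 — matching result 5.
Across all 35 domain points the two functions coincide.
verdict: equivalent


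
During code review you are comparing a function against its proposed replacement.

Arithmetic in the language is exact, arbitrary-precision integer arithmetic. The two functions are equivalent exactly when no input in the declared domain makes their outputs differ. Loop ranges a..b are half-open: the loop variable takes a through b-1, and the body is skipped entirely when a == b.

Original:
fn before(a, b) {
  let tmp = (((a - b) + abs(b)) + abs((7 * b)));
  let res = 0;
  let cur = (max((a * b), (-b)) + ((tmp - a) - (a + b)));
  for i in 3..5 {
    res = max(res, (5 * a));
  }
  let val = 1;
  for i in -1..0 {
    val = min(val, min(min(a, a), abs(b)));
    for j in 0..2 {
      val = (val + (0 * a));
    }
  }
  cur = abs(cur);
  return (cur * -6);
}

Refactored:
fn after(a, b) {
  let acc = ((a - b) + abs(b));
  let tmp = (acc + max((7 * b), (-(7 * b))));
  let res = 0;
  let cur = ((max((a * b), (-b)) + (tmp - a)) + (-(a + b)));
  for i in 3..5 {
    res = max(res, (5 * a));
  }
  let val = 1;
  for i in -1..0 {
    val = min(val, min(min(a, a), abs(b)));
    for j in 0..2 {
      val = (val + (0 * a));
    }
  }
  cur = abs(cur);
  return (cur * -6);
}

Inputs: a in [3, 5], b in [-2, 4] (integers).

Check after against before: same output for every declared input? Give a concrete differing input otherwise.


Behavior is preserved: although arithmetic usage differs, plus statement counts differ, plus local variable names differ, plus min/max/abs usage differs, plus constant usage differs, the outputs never diverge.
Spot check at a=4, b=1 — before: tmp = 11; res = 0; cur = 6; [i=3]; res = 20; [i=4]; res = 20; val = 1; [i=-1]; val = 1; [j=0]; val = 1; [j=1]; val = 1; cur = 6; return -36. after: acc = 4; tmp = 11; res = 0; cur = 6; [i=3]; res = 20; [i=4]; res = 20; val = 1; [i=-1]; val = 1; [j=0]; val = 1; [j=1]; val = 1; cur = 6; return -36. Both give -36.
Checked all 21 inputs in the declared domain: the outputs agree on every one.
verdict: equivalent


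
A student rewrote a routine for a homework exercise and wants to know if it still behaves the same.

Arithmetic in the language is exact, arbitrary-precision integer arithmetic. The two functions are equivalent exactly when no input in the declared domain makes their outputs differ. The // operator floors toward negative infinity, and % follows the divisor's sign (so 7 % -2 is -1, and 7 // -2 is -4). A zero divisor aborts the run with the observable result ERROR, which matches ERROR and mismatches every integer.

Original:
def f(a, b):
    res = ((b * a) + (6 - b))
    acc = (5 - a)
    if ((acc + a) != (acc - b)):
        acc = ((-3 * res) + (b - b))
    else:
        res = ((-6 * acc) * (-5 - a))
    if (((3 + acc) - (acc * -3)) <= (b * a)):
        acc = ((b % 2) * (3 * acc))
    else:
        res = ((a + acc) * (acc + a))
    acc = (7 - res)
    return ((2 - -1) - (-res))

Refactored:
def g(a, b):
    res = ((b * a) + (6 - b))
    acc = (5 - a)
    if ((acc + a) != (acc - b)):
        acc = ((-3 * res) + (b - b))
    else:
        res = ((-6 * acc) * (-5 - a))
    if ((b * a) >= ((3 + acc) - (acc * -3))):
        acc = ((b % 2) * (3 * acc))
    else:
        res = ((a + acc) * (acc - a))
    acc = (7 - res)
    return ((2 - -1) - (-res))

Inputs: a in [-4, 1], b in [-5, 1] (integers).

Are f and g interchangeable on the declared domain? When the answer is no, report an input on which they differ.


At a=-1, b=1: f gives 28, g gives 38.
verdict: not equivalent; witness: a=-1, b=1


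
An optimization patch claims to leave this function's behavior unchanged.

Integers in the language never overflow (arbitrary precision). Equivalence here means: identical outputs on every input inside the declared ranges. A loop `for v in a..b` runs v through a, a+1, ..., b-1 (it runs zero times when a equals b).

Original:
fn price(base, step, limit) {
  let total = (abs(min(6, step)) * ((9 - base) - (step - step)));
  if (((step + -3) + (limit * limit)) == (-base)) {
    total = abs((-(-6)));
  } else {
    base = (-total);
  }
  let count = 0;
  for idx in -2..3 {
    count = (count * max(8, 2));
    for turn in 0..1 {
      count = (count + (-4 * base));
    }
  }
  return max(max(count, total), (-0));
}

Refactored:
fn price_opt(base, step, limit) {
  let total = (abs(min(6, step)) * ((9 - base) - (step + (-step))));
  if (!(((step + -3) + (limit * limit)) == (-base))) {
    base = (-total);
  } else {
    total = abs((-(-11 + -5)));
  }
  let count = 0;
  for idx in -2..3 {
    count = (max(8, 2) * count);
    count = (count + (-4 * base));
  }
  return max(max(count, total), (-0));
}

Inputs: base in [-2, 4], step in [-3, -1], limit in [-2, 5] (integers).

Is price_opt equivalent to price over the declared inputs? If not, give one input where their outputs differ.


Evaluate both at base=0, step=-1, limit=-2.
price: total := 9 | (((step + -3) + (limit * limit)) == (-base)): true | total := 6 | count := 0 | iter idx=-2: | count := 0 | iter turn=0: | count := 0 | iter idx=-1: | count := 0 | iter turn=0: | count := 0 | iter idx=0: | count := 0 | iter turn=0: | count := 0 | iter idx=1: | count := 0 | iter turn=0: | count := 0 | iter idx=2: | count := 0 | iter turn=0: | count := 0 | result 6
price_opt: total := 9 | (!(((step + -3) + (limit * limit)) == (-base))): false | total := 16 | count := 0 | iter idx=-2: | count := 0 | count := 0 | iter idx=-1: | count := 0 | count := 0 | iter idx=0: | count := 0 | count := 0 | iter idx=1: | count := 0 | count := 0 | iter idx=2: | count := 0 | count := 0 | result 16
6 against 16: the behavior changed.
verdict: not equivalent; witness: base=0, step=-1, limit=-2


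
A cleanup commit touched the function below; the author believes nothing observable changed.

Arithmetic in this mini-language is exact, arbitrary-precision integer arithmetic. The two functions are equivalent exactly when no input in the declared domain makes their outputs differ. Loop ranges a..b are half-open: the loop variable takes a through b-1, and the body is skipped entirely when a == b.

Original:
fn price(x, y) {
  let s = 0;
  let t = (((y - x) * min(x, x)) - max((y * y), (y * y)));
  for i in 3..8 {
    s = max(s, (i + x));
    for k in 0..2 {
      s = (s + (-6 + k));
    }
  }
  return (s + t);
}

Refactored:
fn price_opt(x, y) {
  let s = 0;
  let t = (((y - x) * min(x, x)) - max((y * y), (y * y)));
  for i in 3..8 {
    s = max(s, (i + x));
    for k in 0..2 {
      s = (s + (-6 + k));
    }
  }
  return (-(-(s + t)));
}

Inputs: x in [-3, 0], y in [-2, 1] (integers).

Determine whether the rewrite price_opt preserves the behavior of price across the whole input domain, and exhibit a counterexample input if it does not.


Changes here: same computation, different form; the full 16-point sweep finds no disagreement.
verdict: equivalent


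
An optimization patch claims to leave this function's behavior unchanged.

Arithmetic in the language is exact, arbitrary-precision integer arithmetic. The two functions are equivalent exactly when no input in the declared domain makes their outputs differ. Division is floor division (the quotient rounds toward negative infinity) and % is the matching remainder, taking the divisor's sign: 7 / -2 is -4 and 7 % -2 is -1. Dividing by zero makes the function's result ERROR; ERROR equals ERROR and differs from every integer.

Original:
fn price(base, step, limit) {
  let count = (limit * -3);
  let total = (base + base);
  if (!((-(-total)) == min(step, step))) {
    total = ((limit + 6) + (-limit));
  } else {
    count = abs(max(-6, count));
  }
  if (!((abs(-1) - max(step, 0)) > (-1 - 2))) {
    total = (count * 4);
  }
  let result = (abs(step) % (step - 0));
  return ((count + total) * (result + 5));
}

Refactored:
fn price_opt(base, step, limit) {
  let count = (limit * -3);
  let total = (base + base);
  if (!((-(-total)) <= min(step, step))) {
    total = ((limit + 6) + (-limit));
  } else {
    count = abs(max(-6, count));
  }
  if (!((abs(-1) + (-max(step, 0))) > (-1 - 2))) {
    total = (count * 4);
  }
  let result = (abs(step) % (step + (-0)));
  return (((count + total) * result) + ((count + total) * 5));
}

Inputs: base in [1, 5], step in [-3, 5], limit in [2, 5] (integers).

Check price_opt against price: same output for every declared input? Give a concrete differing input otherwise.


These are not equivalent — on base=1, step=3, limit=2 the outputs split (0 vs 40).
price: count becomes -6; next total becomes 2; next (!((-(-total)) == min(step, step))) evaluates to true; next total becomes 6; next (!((abs(-1) - max(step, 0)) > (-1 - 2))) evaluates to false; next result becomes 0; next final value 0
price_opt: count becomes -6; next total becomes 2; next (!((-(-total)) <= min(step, step))) evaluates to false; next count becomes 6; next (!((abs(-1) + (-max(step, 0))) > (-1 - 2))) evaluates to false; next result becomes 0; next final value 40
verdict: not equivalent; witness: base=1, step=3, limit=2


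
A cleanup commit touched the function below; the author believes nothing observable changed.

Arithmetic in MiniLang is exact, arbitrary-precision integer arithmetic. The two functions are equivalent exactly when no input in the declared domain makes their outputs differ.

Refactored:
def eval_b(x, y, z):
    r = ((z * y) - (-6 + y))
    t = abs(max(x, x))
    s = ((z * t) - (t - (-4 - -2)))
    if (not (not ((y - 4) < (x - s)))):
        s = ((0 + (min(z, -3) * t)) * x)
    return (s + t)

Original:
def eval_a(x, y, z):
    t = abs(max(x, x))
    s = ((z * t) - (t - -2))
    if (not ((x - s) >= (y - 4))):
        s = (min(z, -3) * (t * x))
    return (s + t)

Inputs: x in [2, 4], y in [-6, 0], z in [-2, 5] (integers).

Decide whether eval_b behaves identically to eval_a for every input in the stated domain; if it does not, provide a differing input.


Take x=2, y=-6, z=-2.
eval_a: t = 2; s = -8; (not ((x - s) >= (y - 4))) -> false; return -6
eval_b: r = 24; t = 2; s = -8; (not (not ((y - 4) < (x - s)))) -> true; s = -12; return -10
-6 against -10: the behavior changed.
verdict: not equivalent; witness: x=2, y=-6, z=-2


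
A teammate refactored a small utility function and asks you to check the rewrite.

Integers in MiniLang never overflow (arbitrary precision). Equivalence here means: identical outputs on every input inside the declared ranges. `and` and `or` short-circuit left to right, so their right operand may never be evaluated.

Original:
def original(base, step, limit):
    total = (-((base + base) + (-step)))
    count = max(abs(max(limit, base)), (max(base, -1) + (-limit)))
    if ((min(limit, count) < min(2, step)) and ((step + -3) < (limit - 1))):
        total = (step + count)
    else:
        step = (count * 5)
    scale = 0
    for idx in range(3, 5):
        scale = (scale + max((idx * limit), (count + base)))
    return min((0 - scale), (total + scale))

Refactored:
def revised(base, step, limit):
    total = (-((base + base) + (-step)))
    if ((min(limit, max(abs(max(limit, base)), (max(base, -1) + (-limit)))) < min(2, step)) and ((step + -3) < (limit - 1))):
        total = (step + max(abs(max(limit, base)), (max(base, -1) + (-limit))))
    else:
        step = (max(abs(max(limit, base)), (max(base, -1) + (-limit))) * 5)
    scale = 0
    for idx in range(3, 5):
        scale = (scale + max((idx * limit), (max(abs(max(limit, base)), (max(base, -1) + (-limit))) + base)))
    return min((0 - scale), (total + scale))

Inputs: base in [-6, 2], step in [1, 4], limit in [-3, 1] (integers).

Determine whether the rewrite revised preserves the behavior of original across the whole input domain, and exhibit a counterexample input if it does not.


Reading the diff, among the changes: statement counts differ, min/max/abs usage differs, arithmetic usage differs, local variable names differ, constant usage differs.
Tracing base=0, step=4, limit=1: original: total := 4 | count := 1 | ((min(limit, count) < min(2, step)) and ((step + -3) < (limit - 1))): false | step := 5 | scale := 0 | iter idx=3: | scale := 3 | iter idx=4: | scale := 7 | result -7 | revised: total := 4 | ((min(limit, max(abs(max(limit, base)), (max(base, -1) + (-limit)))) < min(2, step)) and ((step + -3) < (limit - 1))): false | step := 5 | scale := 0 | iter idx=3: | scale := 3 | iter idx=4: | scale := 7 | result -7 — matching result -7.
Sweeping the whole domain (180 inputs) finds no disagreement.
verdict: equivalent


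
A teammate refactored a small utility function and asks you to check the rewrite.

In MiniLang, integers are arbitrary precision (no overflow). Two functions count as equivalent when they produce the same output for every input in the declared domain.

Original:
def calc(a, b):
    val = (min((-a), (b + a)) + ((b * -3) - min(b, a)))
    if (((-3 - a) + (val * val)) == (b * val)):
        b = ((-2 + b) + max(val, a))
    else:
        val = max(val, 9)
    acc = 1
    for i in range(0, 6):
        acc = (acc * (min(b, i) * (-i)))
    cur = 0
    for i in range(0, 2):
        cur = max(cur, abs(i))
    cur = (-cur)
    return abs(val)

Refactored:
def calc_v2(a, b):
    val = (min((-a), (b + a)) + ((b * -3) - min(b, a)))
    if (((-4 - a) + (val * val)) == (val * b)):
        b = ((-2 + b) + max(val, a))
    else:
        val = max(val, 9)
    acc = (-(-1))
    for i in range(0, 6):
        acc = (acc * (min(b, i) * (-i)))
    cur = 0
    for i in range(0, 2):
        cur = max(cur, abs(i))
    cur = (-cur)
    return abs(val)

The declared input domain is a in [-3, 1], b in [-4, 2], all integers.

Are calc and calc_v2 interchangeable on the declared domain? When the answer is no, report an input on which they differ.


The rewrite breaks on a=-3, b=0, where the results are 0 and 9.
calc: val becomes 0; next (((-3 - a) + (val * val)) == (b * val)) evaluates to true; next b becomes -2; next acc becomes 1; next at i=0:; next acc becomes 0; next at i=1:; next acc becomes 0; next at i=2:; next acc becomes 0; next at i=3:; next acc becomes 0; next at i=4:; next acc becomes 0; next at i=5:; next acc becomes 0; next cur becomes 0; next at i=0:; next cur becomes 0; next at i=1:; next cur becomes 1; next cur becomes -1; next final value 0
calc_v2: val becomes 0; next (((-4 - a) + (val * val)) == (val * b)) evaluates to false; next val becomes 9; next acc becomes 1; next at i=0:; next acc becomes 0; next at i=1:; next acc becomes 0; next at i=2:; next acc becomes 0; next at i=3:; next acc becomes 0; next at i=4:; next acc becomes 0; next at i=5:; next acc becomes 0; next cur becomes 0; next at i=0:; next cur becomes 0; next at i=1:; next cur becomes 1; next cur becomes -1; next final value 9
verdict: not equivalent; witness: a=-3, b=0
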